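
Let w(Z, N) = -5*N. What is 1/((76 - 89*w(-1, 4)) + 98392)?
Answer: 1/100248 ≈ 9.9753e-6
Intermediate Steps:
1/((76 - 89*w(-1, 4)) + 98392) = 1/((76 - (-445)*4) + 98392) = 1/((76 - 89*(-20)) + 98392) = 1/((76 + 1780) + 98392) = 1/(1856 + 98392) = 1/100248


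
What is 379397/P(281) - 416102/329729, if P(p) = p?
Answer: 124981268751/92653849 ≈ 1348.9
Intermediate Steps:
379397/P(281) - 416102/329729 = 379397/281 - 416102/329729 = 124981268751/92653849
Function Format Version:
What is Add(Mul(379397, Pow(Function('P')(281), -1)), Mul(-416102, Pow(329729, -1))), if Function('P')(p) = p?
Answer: Rational(124981268751, 92653849) ≈ 1348.9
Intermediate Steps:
Add(Mul(379397, Pow(Function('P')(281), -1)), Mul(-416102, Pow(329729, -1))) = Add(Mul(379397, Pow(281, -1)), Mul(-416102, Pow(329729, -1))) = Add(Mul(379397, Rational(1, 281)), Mul(-416102, Rational(1, 329729))) = Add(Rational(379397, 281), Rational(-416102, 329729)) = Rational(124981268751, 92653849)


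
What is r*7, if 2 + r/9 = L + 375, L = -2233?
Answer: -117180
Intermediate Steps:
r = -16740 (r = -18 + 9*(-2233 + 375) = -18 + 9*(-1858) = -18 - 16722 = -16740)
r*7 = -16740*7 = -117180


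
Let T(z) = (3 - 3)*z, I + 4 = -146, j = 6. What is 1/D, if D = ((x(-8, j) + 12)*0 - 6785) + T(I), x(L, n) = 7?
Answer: -1/6785 ≈ -0.00014738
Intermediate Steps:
I = -150 (I = -4 - 146 = -150)
T(z) = 0 (T(z) = 0*z = 0)
D = -6785 (D = ((7 + 12)*0 - 6785) + 0 = (19*0 - 6785) + 0 = (0 - 6785) + 0 = -6785 + 0 = -6785)
1/D = 1/(-6785) = -1/6785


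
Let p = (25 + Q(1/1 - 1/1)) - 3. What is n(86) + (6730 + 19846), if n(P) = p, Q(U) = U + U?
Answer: 26598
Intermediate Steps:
Q(U) = 2*U
p = 22 (p = (25 + 2*(1/1 - 1/1)) - 3 = (25 + 2*(1*1 - 1*1)) - 3 = (25 + 2*(1 - 1)) - 3 = (25 + 2*0) - 3 = (25 + 0) - 3 = 25 - 3 = 22)
n(P) = 22
n(86) + (6730 + 19846) = 22 + (6730 + 19846) = 22 + 26576 = 26598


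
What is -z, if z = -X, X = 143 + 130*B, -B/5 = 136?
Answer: -88257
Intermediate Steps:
B = -680 (B = -5*136 = -680)
X = -88257 (X = 143 + 130*(-680) = 143 - 88400 = -88257)
z = 88257 (z = -1*(-88257) = 88257)
-z = -1*88257 = -88257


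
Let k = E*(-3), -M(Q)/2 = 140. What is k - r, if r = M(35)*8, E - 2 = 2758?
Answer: -6040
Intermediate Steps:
E = 2760 (E = 2 + 2758 = 2760)
M(Q) = -280 (M(Q) = -2*140 = -280)
k = -8280 (k = 2760*(-3) = -8280)
r = -2240 (r = -280*8 = -2240)
k - r = -8280 - 1*(-2240) = -8280 + 2240 = -6040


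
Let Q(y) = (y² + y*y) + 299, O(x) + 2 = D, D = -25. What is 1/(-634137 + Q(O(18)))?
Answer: -1/632380 ≈ -1.5813e-6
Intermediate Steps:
O(x) = -27 (O(x) = -2 - 25 = -27)
Q(y) = 299 + 2*y² (Q(y) = (y² + y²) + 299 = 2*y² + 299 = 299 + 2*y²)
1/(-634137 + Q(O(18))) = 1/(-634137 + (299 + 2*(-27)²)) = 1/(-634137 + (299 + 2*729)) = 1/(-634137 + (299 + 1458)) = 1/(-634137 + 1757) = 1/(-632380) = -1/632380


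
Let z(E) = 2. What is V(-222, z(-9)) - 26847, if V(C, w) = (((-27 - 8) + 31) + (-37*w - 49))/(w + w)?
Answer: -107515/4 ≈ -26879.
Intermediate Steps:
V(C, w) = (-53 - 37*w)/(2*w) (V(C, w) = ((-35 + 31) + (-49 - 37*w))/((2*w)) = (-4 + (-49 - 37*w))*(1/(2*w)) = (-53 - 37*w)*(1/(2*w)) = (-53 - 37*w)/(2*w))
V(-222, z(-9)) - 26847 = (½)*(-53 - 37*2)/2 - 26847 = (½)*(½)*(-53 - 74) - 26847 = (½)*(½)*(-127) - 26847 = -127/4 - 26847 = -107515/4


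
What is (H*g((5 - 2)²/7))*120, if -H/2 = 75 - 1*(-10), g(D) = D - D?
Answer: 0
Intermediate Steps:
g(D) = 0
H = -170 (H = -2*(75 - 1*(-10)) = -2*(75 + 10) = -2*85 = -170)
(H*g((5 - 2)²/7))*120 = -170*0*120 = 0*120 = 0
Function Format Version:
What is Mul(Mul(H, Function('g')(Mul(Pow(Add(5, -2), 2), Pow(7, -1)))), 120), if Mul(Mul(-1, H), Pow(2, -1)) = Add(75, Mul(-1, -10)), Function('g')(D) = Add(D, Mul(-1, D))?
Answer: 0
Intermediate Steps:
Function('g')(D) = 0
H = -170 (H = Mul(-2, Add(75, Mul(-1, -10))) = Mul(-2, Add(75, 10)) = Mul(-2, 85) = -170)
Mul(Mul(H, Function('g')(Mul(Pow(Add(5, -2), 2), Pow(7, -1)))), 120) = Mul(Mul(-170, 0), 120) = Mul(0, 120) = 0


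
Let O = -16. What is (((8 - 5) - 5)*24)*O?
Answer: 768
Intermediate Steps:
(((8 - 5) - 5)*24)*O = (((8 - 5) - 5)*24)*(-16) = ((3 - 5)*24)*(-16) = -2*24*(-16) = -48*(-16) = 768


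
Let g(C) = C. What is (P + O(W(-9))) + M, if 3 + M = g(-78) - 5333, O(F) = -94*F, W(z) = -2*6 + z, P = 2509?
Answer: -931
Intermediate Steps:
W(z) = -12 + z
M = -5414 (M = -3 + (-78 - 5333) = -3 - 5411 = -5414)
(P + O(W(-9))) + M = (2509 - 94*(-12 - 9)) - 5414 = (2509 - 94*(-21)) - 5414 = (2509 + 1974) - 5414 = 4483 - 5414 = -931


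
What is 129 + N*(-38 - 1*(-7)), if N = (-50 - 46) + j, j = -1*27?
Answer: 3942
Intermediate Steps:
j = -27
N = -123 (N = (-50 - 46) - 27 = -96 - 27 = -123)
129 + N*(-38 - 1*(-7)) = 129 - 123*(-38 - 1*(-7)) = 129 - 123*(-38 + 7) = 129 - 123*(-31) = 129 + 3813 = 3942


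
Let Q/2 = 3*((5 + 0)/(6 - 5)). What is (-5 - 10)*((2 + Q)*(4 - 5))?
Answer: 480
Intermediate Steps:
Q = 30 (Q = 2*(3*((5 + 0)/(6 - 5))) = 2*(3*(5/1)) = 2*(3*(5*1)) = 2*(3*5) = 2*15 = 30)
(-5 - 10)*((2 + Q)*(4 - 5)) = (-5 - 10)*((2 + 30)*(4 - 5)) = -480*(-1) = -15*(-32) = 480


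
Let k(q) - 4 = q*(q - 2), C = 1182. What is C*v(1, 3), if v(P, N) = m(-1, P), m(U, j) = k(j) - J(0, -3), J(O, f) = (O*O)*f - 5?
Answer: 9456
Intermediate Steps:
k(q) = 4 + q*(-2 + q) (k(q) = 4 + q*(q - 2) = 4 + q*(-2 + q))
J(O, f) = -5 + f*O² (J(O, f) = O²*f - 5 = f*O² - 5 = -5 + f*O²)
m(U, j) = 9 + j² - 2*j (m(U, j) = (4 + j² - 2*j) - (-5 - 3*0²) = (4 + j² - 2*j) - (-5 - 3*0) = (4 + j² - 2*j) - (-5 + 0) = (4 + j² - 2*j) - 1*(-5) = (4 + j² - 2*j) + 5 = 9 + j² - 2*j)
v(P, N) = 9 + P² - 2*P
C*v(1, 3) = 1182*(9 + 1² - 2*1) = 1182*(9 + 1 - 2) = 1182*8 = 9456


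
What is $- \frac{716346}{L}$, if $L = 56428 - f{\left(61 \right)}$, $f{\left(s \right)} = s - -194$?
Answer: $- \frac{716346}{56173} \approx -12.753$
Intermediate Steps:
$f{\left(s \right)} = 194 + s$ ($f{\left(s \right)} = s + 194 = 194 + s$)
$L = 56173$ ($L = 56428 - \left(194 + 61\right) = 56428 - 255 = 56173$)
$- \frac{716346}{L} = - \frac{716346}{56173}$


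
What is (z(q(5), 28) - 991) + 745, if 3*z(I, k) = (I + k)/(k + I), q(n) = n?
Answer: -737/3 ≈ -245.67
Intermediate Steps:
z(I, k) = ⅓ (z(I, k) = ((I + k)/(k + I))/3 = ((I + k)/(I + k))/3 = (⅓)*1 = ⅓)
(z(q(5), 28) - 991) + 745 = (⅓ - 991) + 745 = -2972/3 + 745 = -737/3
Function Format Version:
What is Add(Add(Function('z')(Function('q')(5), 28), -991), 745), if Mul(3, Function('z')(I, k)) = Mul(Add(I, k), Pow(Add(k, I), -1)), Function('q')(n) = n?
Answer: Rational(-737, 3) ≈ -245.67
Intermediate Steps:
Function('z')(I, k) = Rational(1, 3) (Function('z')(I, k) = Mul(Rational(1, 3), Mul(Add(I, k), Pow(Add(k, I), -1))) = Mul(Rational(1, 3), Mul(Add(I, k), Pow(Add(I, k), -1))) = Mul(Rational(1, 3), 1) = Rational(1, 3))
Add(Add(Function('z')(Function('q')(5), 28), -991), 745) = Add(Add(Rational(1, 3), -991), 745) = Add(Rational(-2972, 3), 745) = Rational(-737, 3)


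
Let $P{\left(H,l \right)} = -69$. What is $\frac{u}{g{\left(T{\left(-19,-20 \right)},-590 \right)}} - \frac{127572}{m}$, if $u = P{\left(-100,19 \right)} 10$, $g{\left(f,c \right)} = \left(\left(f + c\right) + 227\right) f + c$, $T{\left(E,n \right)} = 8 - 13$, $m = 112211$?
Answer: $- \frac{23689059}{14026375} \approx -1.6889$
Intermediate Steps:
$T{\left(E,n \right)} = -5$
$g{\left(f,c \right)} = c + f \left(227 + c + f\right)$ ($g{\left(f,c \right)} = \left(\left(c + f\right) + 227\right) f + c = \left(227 + c + f\right) f + c = f \left(227 + c + f\right) + c = c + f \left(227 + c + f\right)$)
$u = -690$ ($u = \left(-69\right) 10 = -690$)
$\frac{u}{g{\left(T{\left(-19,-20 \right)},-590 \right)}} - \frac{127572}{m} = - \frac{690}{-590 + \left(-5\right)^{2} + 227 \left(-5\right) - -2950} - \frac{127572}{112211} = - \frac{690}{-590 + 25 - 1135 + 2950} - \frac{127572}{112211} = - \frac{690}{1250} - \frac{127572}{112211} = \left(-690\right) \frac{1}{1250} - \frac{127572}{112211} = - \frac{69}{125} - \frac{127572}{112211} = - \frac{23689059}{14026375}$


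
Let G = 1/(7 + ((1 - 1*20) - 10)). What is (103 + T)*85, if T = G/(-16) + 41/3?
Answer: 10472255/1056 ≈ 9916.9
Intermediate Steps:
G = -1/22 (G = 1/(7 + ((1 - 20) - 10)) = 1/(7 + (-19 - 10)) = 1/(7 - 29) = 1/(-22) = -1/22 ≈ -0.045455)
T = 14435/1056 (T = -1/22/(-16) + 41/3 = -1/22*(-1/16) + 41*(1/3) = 1/352 + 41/3 = 14435/1056 ≈ 13.670)
(103 + T)*85 = (103 + 14435/1056)*85 = (123203/1056)*85 = 10472255/1056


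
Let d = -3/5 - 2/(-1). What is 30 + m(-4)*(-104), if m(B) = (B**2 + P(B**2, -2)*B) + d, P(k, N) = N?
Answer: -13058/5 ≈ -2611.6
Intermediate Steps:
d = 7/5 (d = -3*1/5 - 2*(-1) = -3/5 + 2 = 7/5 ≈ 1.4000)
m(B) = 7/5 + B**2 - 2*B (m(B) = (B**2 - 2*B) + 7/5 = 7/5 + B**2 - 2*B)
30 + m(-4)*(-104) = 30 + (7/5 + (-4)**2 - 2*(-4))*(-104) = 30 + (7/5 + 16 + 8)*(-104) = 30 + (127/5)*(-104) = 30 - 13208/5 = -13058/5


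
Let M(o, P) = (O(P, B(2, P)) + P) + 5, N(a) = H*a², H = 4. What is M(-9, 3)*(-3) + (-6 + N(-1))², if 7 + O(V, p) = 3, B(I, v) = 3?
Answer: -8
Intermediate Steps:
O(V, p) = -4 (O(V, p) = -7 + 3 = -4)
N(a) = 4*a²
M(o, P) = 1 + P (M(o, P) = (-4 + P) + 5 = 1 + P)
M(-9, 3)*(-3) + (-6 + N(-1))² = (1 + 3)*(-3) + (-6 + 4*(-1)²)² = 4*(-3) + (-6 + 4*1)² = -12 + (-6 + 4)² = -12 + (-2)² = -12 + 4 = -8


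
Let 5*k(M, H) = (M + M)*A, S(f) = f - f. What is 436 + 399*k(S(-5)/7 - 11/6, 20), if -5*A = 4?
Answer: 16752/25 ≈ 670.08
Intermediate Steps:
S(f) = 0
A = -⅘ (A = -⅕*4 = -⅘ ≈ -0.80000)
k(M, H) = -8*M/25 (k(M, H) = ((M + M)*(-⅘))/5 = ((2*M)*(-⅘))/5 = (-8*M/5)/5 = -8*M/25)
436 + 399*k(S(-5)/7 - 11/6, 20) = 436 + 399*(-8*(0/7 - 11/6)/25) = 436 + 399*(-8*(0*(⅐) - 11*⅙)/25) = 436 + 399*(-8*(0 - 11/6)/25) = 436 + 399*(-8/25*(-11/6)) = 436 + 399*(44/75) = 436 + 5852/25 = 16752/25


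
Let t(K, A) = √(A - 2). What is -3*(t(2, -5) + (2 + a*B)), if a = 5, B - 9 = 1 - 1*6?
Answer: -66 - 3*I*√7 ≈ -66.0 - 7.9373*I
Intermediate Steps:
B = 4 (B = 9 + (1 - 1*6) = 9 + (1 - 6) = 9 - 5 = 4)
t(K, A) = √(-2 + A)
-3*(t(2, -5) + (2 + a*B)) = -3*(√(-2 - 5) + (2 + 5*4)) = -3*(√(-7) + (2 + 20)) = -3*(I*√7 + 22) = -3*(22 + I*√7) = -66 - 3*I*√7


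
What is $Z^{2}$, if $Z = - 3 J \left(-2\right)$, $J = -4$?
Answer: $576$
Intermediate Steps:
$Z = -24$ ($Z = \left(-3\right) \left(-4\right) \left(-2\right) = 12 \left(-2\right) = -24$)
$Z^{2} = \left(-24\right)^{2} = 576$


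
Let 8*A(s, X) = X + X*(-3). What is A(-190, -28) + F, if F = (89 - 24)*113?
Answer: 7352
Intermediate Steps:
A(s, X) = -X/4 (A(s, X) = (X + X*(-3))/8 = (X - 3*X)/8 = (-2*X)/8 = -X/4)
F = 7345 (F = 65*113 = 7345)
A(-190, -28) + F = -1/4*(-28) + 7345 = 7 + 7345 = 7352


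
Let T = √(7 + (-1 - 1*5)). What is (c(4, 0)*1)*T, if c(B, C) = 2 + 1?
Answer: 3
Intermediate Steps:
T = 1 (T = √(7 + (-1 - 5)) = √(7 - 6) = √1 = 1)
c(B, C) = 3
(c(4, 0)*1)*T = (3*1)*1 = 3*1 = 3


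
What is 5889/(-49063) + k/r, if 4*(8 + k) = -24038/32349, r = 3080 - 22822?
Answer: -7495846845335/62666595762708 ≈ -0.11961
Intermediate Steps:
r = -19742
k = -529603/64698 (k = -8 + (-24038/32349)/4 = -8 + (-24038*1/32349)/4 = -8 + (¼)*(-24038/32349) = -8 - 12019/64698 = -529603/64698 ≈ -8.1858)
5889/(-49063) + k/r = 5889/(-49063) - 529603/64698/(-19742) = 5889*(-1/49063) - 529603/64698*(-1/19742) = -5889/49063 + 529603/1277267916 = -7495846845335/62666595762708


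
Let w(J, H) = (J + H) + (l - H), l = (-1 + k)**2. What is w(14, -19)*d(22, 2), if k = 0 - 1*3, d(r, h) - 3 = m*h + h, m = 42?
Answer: 2670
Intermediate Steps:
d(r, h) = 3 + 43*h (d(r, h) = 3 + (42*h + h) = 3 + 43*h)
k = -3 (k = 0 - 3 = -3)
l = 16 (l = (-1 - 3)**2 = (-4)**2 = 16)
w(J, H) = 16 + J (w(J, H) = (J + H) + (16 - H) = (H + J) + (16 - H) = 16 + J)
w(14, -19)*d(22, 2) = (16 + 14)*(3 + 43*2) = 30*(3 + 86) = 30*89 = 2670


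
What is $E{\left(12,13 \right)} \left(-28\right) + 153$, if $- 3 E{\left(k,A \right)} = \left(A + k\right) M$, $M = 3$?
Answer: $853$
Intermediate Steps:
$E{\left(k,A \right)} = - A - k$ ($E{\left(k,A \right)} = - \frac{\left(A + k\right) 3}{3} = - \frac{3 A + 3 k}{3} = - A - k$)
$E{\left(12,13 \right)} \left(-28\right) + 153 = \left(\left(-1\right) 13 - 12\right) \left(-28\right) + 153 = \left(-13 - 12\right) \left(-28\right) + 153 = \left(-25\right) \left(-28\right) + 153 = 700 + 153 = 853$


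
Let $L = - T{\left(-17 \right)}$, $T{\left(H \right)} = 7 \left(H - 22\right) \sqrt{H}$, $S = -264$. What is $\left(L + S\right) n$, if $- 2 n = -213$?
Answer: $-28116 + \frac{58149 i \sqrt{17}}{2} \approx -28116.0 + 1.1988 \cdot 10^{5} i$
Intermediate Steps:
$T{\left(H \right)} = \sqrt{H} \left(-154 + 7 H\right)$ ($T{\left(H \right)} = 7 \left(-22 + H\right) \sqrt{H} = \left(-154 + 7 H\right) \sqrt{H} = \sqrt{H} \left(-154 + 7 H\right)$)
$n = \frac{213}{2}$ ($n = \left(- \frac{1}{2}\right) \left(-213\right) = \frac{213}{2} \approx 106.5$)
$L = 273 i \sqrt{17}$ ($L = - 7 \sqrt{-17} \left(-22 - 17\right) = - 7 i \sqrt{17} \left(-39\right) = - \left(-273\right) i \sqrt{17} = 273 i \sqrt{17} \approx 1125.6 i$)
$\left(L + S\right) n = \left(273 i \sqrt{17} - 264\right) \frac{213}{2} = \left(-264 + 273 i \sqrt{17}\right) \frac{213}{2} = -28116 + \frac{58149 i \sqrt{17}}{2}$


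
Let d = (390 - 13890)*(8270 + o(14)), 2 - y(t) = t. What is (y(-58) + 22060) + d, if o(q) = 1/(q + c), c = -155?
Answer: -5246270860/47 ≈ -1.1162e+8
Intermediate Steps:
y(t) = 2 - t
o(q) = 1/(-155 + q) (o(q) = 1/(q - 155) = 1/(-155 + q))
d = -5247310500/47 (d = (390 - 13890)*(8270 + 1/(-155 + 14)) = -13500*(8270 + 1/(-141)) = -13500*(8270 - 1/141) = -13500*1166069/141 = -5247310500/47 ≈ -1.1164e+8)
(y(-58) + 22060) + d = ((2 - 1*(-58)) + 22060) - 5247310500/47 = ((2 + 58) + 22060) - 5247310500/47 = (60 + 22060) - 5247310500/47 = 22120 - 5247310500/47 = -5246270860/47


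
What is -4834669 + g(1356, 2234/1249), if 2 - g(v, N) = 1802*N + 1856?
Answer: -6044842895/1249 ≈ -4.8397e+6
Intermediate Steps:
g(v, N) = -1854 - 1802*N (g(v, N) = 2 - (1802*N + 1856) = 2 - (1856 + 1802*N) = 2 + (-1856 - 1802*N) = -1854 - 1802*N)
-4834669 + g(1356, 2234/1249) = -4834669 + (-1854 - 4025668/1249) = -4834669 - 6341314/1249 = -6044842895/1249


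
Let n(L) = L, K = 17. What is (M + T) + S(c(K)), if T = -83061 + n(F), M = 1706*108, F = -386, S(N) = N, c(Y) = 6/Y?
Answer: 1713623/17 ≈ 1.0080e+5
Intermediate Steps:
M = 184248
T = -83447 (T = -83061 - 386 = -83447)
(M + T) + S(c(K)) = (184248 - 83447) + 6/17 = 100801 + 6*(1/17) = 100801 + 6/17 = 1713623/17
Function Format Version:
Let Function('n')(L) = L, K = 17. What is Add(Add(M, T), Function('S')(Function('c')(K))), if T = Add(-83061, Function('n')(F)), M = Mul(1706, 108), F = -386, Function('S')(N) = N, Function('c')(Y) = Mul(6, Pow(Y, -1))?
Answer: Rational(1713623, 17) ≈ 1.0080e+5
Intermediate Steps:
M = 184248
T = -83447 (T = Add(-83061, -386) = -83447)
Add(Add(M, T), Function('S')(Function('c')(K))) = Add(Add(184248, -83447), Mul(6, Pow(17, -1))) = Add(100801, Mul(6, Rational(1, 17))) = Add(100801, Rational(6, 17)) = Rational(1713623, 17)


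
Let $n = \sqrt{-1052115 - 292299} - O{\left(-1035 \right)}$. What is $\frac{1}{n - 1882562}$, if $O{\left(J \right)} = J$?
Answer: $- \frac{1881527}{3540145196143} - \frac{i \sqrt{1344414}}{3540145196143} \approx -5.3148 \cdot 10^{-7} - 3.2753 \cdot 10^{-10} i$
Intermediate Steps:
$n = 1035 + i \sqrt{1344414}$ ($n = \sqrt{-1052115 - 292299} - -1035 = \sqrt{-1344414} + 1035 = i \sqrt{1344414} + 1035 = 1035 + i \sqrt{1344414} \approx 1035.0 + 1159.5 i$)
$\frac{1}{n - 1882562} = \frac{1}{\left(1035 + i \sqrt{1344414}\right) - 1882562} = \frac{1}{-1881527 + i \sqrt{1344414}}$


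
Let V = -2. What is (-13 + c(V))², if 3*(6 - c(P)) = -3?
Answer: 36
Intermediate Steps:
c(P) = 7 (c(P) = 6 - ⅓*(-3) = 6 + 1 = 7)
(-13 + c(V))² = (-13 + 7)² = (-6)² = 36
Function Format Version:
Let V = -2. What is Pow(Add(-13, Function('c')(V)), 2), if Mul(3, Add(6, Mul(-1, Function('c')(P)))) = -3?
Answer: 36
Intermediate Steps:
Function('c')(P) = 7 (Function('c')(P) = Add(6, Mul(Rational(-1, 3), -3)) = Add(6, 1) = 7)
Pow(Add(-13, Function('c')(V)), 2) = Pow(Add(-13, 7), 2) = Pow(-6, 2) = 36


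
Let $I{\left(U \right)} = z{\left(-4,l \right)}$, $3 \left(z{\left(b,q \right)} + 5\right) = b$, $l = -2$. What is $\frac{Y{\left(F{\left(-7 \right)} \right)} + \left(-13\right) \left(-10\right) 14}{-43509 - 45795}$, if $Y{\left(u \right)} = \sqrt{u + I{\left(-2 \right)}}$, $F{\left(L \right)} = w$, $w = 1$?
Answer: $- \frac{455}{22326} - \frac{i \sqrt{3}}{66978} \approx -0.02038 - 2.586 \cdot 10^{-5} i$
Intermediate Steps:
$F{\left(L \right)} = 1$
$z{\left(b,q \right)} = -5 + \frac{b}{3}$
$I{\left(U \right)} = - \frac{19}{3}$ ($I{\left(U \right)} = -5 + \frac{1}{3} \left(-4\right) = -5 - \frac{4}{3} = - \frac{19}{3}$)
$Y{\left(u \right)} = \sqrt{- \frac{19}{3} + u}$ ($Y{\left(u \right)} = \sqrt{u - \frac{19}{3}} = \sqrt{- \frac{19}{3} + u}$)
$\frac{Y{\left(F{\left(-7 \right)} \right)} + \left(-13\right) \left(-10\right) 14}{-43509 - 45795} = \frac{\frac{\sqrt{-57 + 9 \cdot 1}}{3} + \left(-13\right) \left(-10\right) 14}{-43509 - 45795} = \frac{\frac{\sqrt{-57 + 9}}{3} + 130 \cdot 14}{-89304} = \left(\frac{\sqrt{-48}}{3} + 1820\right) \left(- \frac{1}{89304}\right) = \left(\frac{4 i \sqrt{3}}{3} + 1820\right) \left(- \frac{1}{89304}\right) = \left(1820 + \frac{4 i \sqrt{3}}{3}\right) \left(- \frac{1}{89304}\right) = - \frac{455}{22326} - \frac{i \sqrt{3}}{66978}$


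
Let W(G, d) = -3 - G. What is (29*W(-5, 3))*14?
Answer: 812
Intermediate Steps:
(29*W(-5, 3))*14 = (29*(-3 - 1*(-5)))*14 = (29*(-3 + 5))*14 = (29*2)*14 = 58*14 = 812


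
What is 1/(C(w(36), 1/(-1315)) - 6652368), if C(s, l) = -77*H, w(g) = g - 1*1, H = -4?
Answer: -1/6652060 ≈ -1.5033e-7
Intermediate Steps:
w(g) = -1 + g (w(g) = g - 1 = -1 + g)
C(s, l) = 308 (C(s, l) = -77*(-4) = 308)
1/(C(w(36), 1/(-1315)) - 6652368) = 1/(308 - 6652368) = 1/(-6652060) = -1/6652060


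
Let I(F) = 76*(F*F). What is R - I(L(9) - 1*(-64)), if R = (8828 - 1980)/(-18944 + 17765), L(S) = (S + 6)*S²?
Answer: -146577903812/1179 ≈ -1.2432e+8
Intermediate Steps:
L(S) = S²*(6 + S) (L(S) = (6 + S)*S² = S²*(6 + S))
I(F) = 76*F²
R = -6848/1179 (R = 6848/(-1179) = 6848*(-1/1179) = -6848/1179 ≈ -5.8083)
R - I(L(9) - 1*(-64)) = -6848/1179 - 76*(9²*(6 + 9) - 1*(-64))² = -6848/1179 - 76*(81*15 + 64)² = -6848/1179 - 76*(1215 + 64)² = -6848/1179 - 76*1279² = -6848/1179 - 76*1635841 = -6848/1179 - 1*124323916 = -6848/1179 - 124323916 = -146577903812/1179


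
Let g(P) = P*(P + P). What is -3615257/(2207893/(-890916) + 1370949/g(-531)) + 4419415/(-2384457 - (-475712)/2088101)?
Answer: 100483188378371784218450087975/1309973417030749209251 ≈ 7.6706e+7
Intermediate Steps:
g(P) = 2*P**2 (g(P) = P*(2*P) = 2*P**2)
-3615257/(2207893/(-890916) + 1370949/g(-531)) + 4419415/(-2384457 - (-475712)/2088101) = -3615257/(2207893/(-890916) + 1370949/((2*(-531)**2))) + 4419415/(-2384457 - (-475712)/2088101) = -3615257/(2207893*(-1/890916) + 1370949/((2*281961))) + 4419415/(-2384457 - (-475712)/2088101) = -3615257/(-2207893/890916 + 1370949/563922) + 4419415/(-2384457 - 1*(-475712/2088101)) = -3615257/(-2207893/890916 + 1370949*(1/563922)) + 4419415/(-2384457 + 475712/2088101) = -3615257/(-2207893/890916 + 456983/187974) + 4419415/(-4978986570445/2088101) = -3615257/(-1315502059/27911507364) + 4419415*(-2088101/4978986570445) = -3615257*(-27911507364/1315502059) - 1845636976183/995797314089 = 100907272378252548/1315502059 - 1845636976183/995797314089 = 100483188378371784218450087975/1309973417030749209251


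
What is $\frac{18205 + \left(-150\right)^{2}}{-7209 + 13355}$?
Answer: $\frac{5815}{878} \approx 6.623$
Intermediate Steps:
$\frac{18205 + \left(-150\right)^{2}}{-7209 + 13355} = \frac{18205 + 22500}{6146} = 40705 \cdot \frac{1}{6146} = \frac{5815}{878}$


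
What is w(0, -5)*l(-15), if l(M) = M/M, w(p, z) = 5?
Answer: 5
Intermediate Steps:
l(M) = 1
w(0, -5)*l(-15) = 5*1 = 5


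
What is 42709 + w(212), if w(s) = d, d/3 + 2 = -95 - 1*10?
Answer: 42388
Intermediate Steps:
d = -321 (d = -6 + 3*(-95 - 1*10) = -6 + 3*(-95 - 10) = -6 + 3*(-105) = -6 - 315 = -321)
w(s) = -321
42709 + w(212) = 42709 - 321 = 42388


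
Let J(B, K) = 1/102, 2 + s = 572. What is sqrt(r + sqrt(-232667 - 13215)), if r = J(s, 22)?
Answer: sqrt(102 + 72828*I*sqrt(5018))/102 ≈ 15.746 + 15.746*I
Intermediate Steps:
s = 570 (s = -2 + 572 = 570)
J(B, K) = 1/102
r = 1/102 ≈ 0.0098039
sqrt(r + sqrt(-232667 - 13215)) = sqrt(1/102 + sqrt(-232667 - 13215)) = sqrt(1/102 + sqrt(-245882)) = sqrt(1/102 + 7*I*sqrt(5018))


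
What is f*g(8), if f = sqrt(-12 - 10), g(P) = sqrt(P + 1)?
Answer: 3*I*sqrt(22) ≈ 14.071*I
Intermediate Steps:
g(P) = sqrt(1 + P)
f = I*sqrt(22) (f = sqrt(-22) = I*sqrt(22) ≈ 4.6904*I)
f*g(8) = (I*sqrt(22))*sqrt(1 + 8) = (I*sqrt(22))*sqrt(9) = (I*sqrt(22))*3 = 3*I*sqrt(22)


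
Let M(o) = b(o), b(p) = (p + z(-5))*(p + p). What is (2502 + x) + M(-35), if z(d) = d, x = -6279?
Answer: -977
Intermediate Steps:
b(p) = 2*p*(-5 + p) (b(p) = (p - 5)*(p + p) = (-5 + p)*(2*p) = 2*p*(-5 + p))
M(o) = 2*o*(-5 + o)
(2502 + x) + M(-35) = (2502 - 6279) + 2*(-35)*(-5 - 35) = -3777 + 2*(-35)*(-40) = -3777 + 2800 = -977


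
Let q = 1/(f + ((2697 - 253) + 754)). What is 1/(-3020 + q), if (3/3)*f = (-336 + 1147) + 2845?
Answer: -6854/20699079 ≈ -0.00033113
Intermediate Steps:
f = 3656 (f = (-336 + 1147) + 2845 = 811 + 2845 = 3656)
q = 1/6854 (q = 1/(3656 + ((2697 - 253) + 754)) = 1/(3656 + (2444 + 754)) = 1/(3656 + 3198) = 1/6854 ≈ 0.00014590)
1/(-3020 + q) = 1/(-3020 + 1/6854) = 1/(-20699079/6854) = -6854/20699079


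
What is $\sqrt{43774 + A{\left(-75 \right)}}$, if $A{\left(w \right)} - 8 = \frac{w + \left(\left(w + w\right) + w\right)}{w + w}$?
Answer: $2 \sqrt{10946} \approx 209.25$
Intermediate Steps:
$A{\left(w \right)} = 10$ ($A{\left(w \right)} = 8 + \frac{w + \left(\left(w + w\right) + w\right)}{w + w} = 8 + \frac{w + \left(2 w + w\right)}{2 w} = 8 + \left(w + 3 w\right) \frac{1}{2 w} = 8 + 4 w \frac{1}{2 w} = 8 + 2 = 10$)
$\sqrt{43774 + A{\left(-75 \right)}} = \sqrt{43774 + 10} = \sqrt{43784} = 2 \sqrt{10946}$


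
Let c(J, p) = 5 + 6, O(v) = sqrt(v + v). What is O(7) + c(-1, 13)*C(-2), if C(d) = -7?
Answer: -77 + sqrt(14) ≈ -73.258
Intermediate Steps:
O(v) = sqrt(2)*sqrt(v) (O(v) = sqrt(2*v) = sqrt(2)*sqrt(v))
c(J, p) = 11
O(7) + c(-1, 13)*C(-2) = sqrt(2)*sqrt(7) + 11*(-7) = sqrt(14) - 77 = -77 + sqrt(14)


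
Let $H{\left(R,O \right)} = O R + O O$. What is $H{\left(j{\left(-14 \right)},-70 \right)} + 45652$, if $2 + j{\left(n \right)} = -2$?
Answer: $50832$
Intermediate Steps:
$j{\left(n \right)} = -4$ ($j{\left(n \right)} = -2 - 2 = -4$)
$H{\left(R,O \right)} = O^{2} + O R$ ($H{\left(R,O \right)} = O R + O^{2} = O^{2} + O R$)
$H{\left(j{\left(-14 \right)},-70 \right)} + 45652 = - 70 \left(-70 - 4\right) + 45652 = \left(-70\right) \left(-74\right) + 45652 = 5180 + 45652 = 50832$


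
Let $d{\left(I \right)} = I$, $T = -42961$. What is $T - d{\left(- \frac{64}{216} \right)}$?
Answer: $- \frac{1159939}{27} \approx -42961.0$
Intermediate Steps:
$T - d{\left(- \frac{64}{216} \right)} = -42961 - - \frac{64}{216} = -42961 - \left(-64\right) \frac{1}{216} = -42961 - - \frac{8}{27} = -42961 + \frac{8}{27} = - \frac{1159939}{27}$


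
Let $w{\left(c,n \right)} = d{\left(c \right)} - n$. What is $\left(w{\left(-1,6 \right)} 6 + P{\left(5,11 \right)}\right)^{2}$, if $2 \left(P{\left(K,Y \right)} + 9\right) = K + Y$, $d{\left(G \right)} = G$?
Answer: $1849$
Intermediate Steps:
$P{\left(K,Y \right)} = -9 + \frac{K}{2} + \frac{Y}{2}$ ($P{\left(K,Y \right)} = -9 + \frac{K + Y}{2} = -9 + \left(\frac{K}{2} + \frac{Y}{2}\right) = -9 + \frac{K}{2} + \frac{Y}{2}$)
$w{\left(c,n \right)} = c - n$
$\left(w{\left(-1,6 \right)} 6 + P{\left(5,11 \right)}\right)^{2} = \left(\left(-1 - 6\right) 6 + \left(-9 + \frac{1}{2} \cdot 5 + \frac{1}{2} \cdot 11\right)\right)^{2} = \left(\left(-1 - 6\right) 6 + \left(-9 + \frac{5}{2} + \frac{11}{2}\right)\right)^{2} = \left(\left(-7\right) 6 - 1\right)^{2} = \left(-42 - 1\right)^{2} = \left(-43\right)^{2} = 1849$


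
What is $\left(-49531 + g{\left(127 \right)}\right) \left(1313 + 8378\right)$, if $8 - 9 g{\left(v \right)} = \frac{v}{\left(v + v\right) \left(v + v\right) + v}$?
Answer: $- \frac{732954363680}{1527} \approx -4.8 \cdot 10^{8}$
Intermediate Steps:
$g{\left(v \right)} = \frac{8}{9} - \frac{v}{9 \left(v + 4 v^{2}\right)}$ ($g{\left(v \right)} = \frac{8}{9} - \frac{v \frac{1}{\left(v + v\right) \left(v + v\right) + v}}{9} = \frac{8}{9} - \frac{v \frac{1}{2 v 2 v + v}}{9} = \frac{8}{9} - \frac{v \frac{1}{4 v^{2} + v}}{9} = \frac{8}{9} - \frac{v \frac{1}{v + 4 v^{2}}}{9} = \frac{8}{9} - \frac{v}{9 \left(v + 4 v^{2}\right)}$)
$\left(-49531 + g{\left(127 \right)}\right) \left(1313 + 8378\right) = \left(-49531 + \frac{7 + 32 \cdot 127}{9 \left(1 + 4 \cdot 127\right)}\right) \left(1313 + 8378\right) = \left(-49531 + \frac{7 + 4064}{9 \left(1 + 508\right)}\right) 9691 = \left(-49531 + \frac{1}{9} \cdot \frac{1}{509} \cdot 4071\right) 9691 = \left(-49531 + \frac{1357}{1527}\right) 9691 = \left(- \frac{75632480}{1527}\right) 9691 = - \frac{732954363680}{1527}$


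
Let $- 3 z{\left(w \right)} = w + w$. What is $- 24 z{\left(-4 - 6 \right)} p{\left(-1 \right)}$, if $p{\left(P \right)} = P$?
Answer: $160$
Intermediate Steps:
$z{\left(w \right)} = - \frac{2 w}{3}$ ($z{\left(w \right)} = - \frac{w + w}{3} = - \frac{2 w}{3}$)
$- 24 z{\left(-4 - 6 \right)} p{\left(-1 \right)} = - 24 \left(- \frac{2 \left(-4 - 6\right)}{3}\right) \left(-1\right) = - 24 \left(\left(- \frac{2}{3}\right) \left(-10\right)\right) \left(-1\right) = \left(-24\right) \frac{20}{3} \left(-1\right) = \left(-160\right) \left(-1\right) = 160$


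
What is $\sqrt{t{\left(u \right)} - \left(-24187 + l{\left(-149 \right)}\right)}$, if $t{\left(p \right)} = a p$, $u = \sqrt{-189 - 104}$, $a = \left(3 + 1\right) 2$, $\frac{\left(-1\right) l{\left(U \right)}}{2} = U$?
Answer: $\sqrt{23889 + 8 i \sqrt{293}} \approx 154.56 + 0.443 i$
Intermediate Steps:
$l{\left(U \right)} = - 2 U$
$a = 8$ ($a = 4 \cdot 2 = 8$)
$u = i \sqrt{293}$ ($u = \sqrt{-293} = i \sqrt{293} \approx 17.117 i$)
$t{\left(p \right)} = 8 p$
$\sqrt{t{\left(u \right)} - \left(-24187 + l{\left(-149 \right)}\right)} = \sqrt{8 i \sqrt{293} + \left(24187 - \left(-2\right) \left(-149\right)\right)} = \sqrt{8 i \sqrt{293} + \left(24187 - 298\right)} = \sqrt{8 i \sqrt{293} + 23889} = \sqrt{23889 + 8 i \sqrt{293}}$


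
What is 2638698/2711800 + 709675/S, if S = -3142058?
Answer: 1591611373871/2130158221100 ≈ 0.74718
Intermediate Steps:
2638698/2711800 + 709675/S = 2638698/2711800 + 709675/(-3142058) = 2638698*(1/2711800) + 709675*(-1/3142058) = 1319349/1355900 - 709675/3142058 = 1591611373871/2130158221100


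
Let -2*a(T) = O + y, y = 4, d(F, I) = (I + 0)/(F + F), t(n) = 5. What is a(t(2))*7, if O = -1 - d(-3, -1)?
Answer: -119/12 ≈ -9.9167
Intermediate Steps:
d(F, I) = I/(2*F) (d(F, I) = I/((2*F)) = I*(1/(2*F)) = I/(2*F))
O = -7/6 (O = -1 - (-1)/(2*(-3)) = -1 - (-1)*(-1)/(2*3) = -1 - 1*⅙ = -1 - ⅙ = -7/6 ≈ -1.1667)
a(T) = -17/12 (a(T) = -(-7/6 + 4)/2 = -½*17/6 = -17/12)
a(t(2))*7 = -17/12*7 = -119/12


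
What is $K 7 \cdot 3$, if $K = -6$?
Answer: $-126$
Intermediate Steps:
$K 7 \cdot 3 = \left(-6\right) 7 \cdot 3 = \left(-42\right) 3 = -126$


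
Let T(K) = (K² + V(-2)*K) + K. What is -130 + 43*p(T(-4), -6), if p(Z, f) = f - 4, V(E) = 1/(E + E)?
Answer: -560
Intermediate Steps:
V(E) = 1/(2*E)
T(K) = K² + 3*K/4 (T(K) = (K² + ((½)/(-2))*K) + K = (K² + ((½)*(-½))*K) + K = (K² - K/4) + K = K² + 3*K/4)
p(Z, f) = -4 + f
-130 + 43*p(T(-4), -6) = -130 + 43*(-4 - 6) = -130 + 43*(-10) = -130 - 430 = -560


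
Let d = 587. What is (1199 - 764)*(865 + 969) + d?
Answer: 798377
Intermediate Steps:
(1199 - 764)*(865 + 969) + d = (1199 - 764)*(865 + 969) + 587 = 435*1834 + 587 = 797790 + 587 = 798377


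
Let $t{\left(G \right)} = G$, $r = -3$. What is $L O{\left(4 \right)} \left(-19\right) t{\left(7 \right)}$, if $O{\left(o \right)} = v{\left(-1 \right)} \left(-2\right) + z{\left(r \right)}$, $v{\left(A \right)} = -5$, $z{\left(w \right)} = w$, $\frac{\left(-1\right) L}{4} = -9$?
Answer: $-33516$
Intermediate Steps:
$L = 36$ ($L = \left(-4\right) \left(-9\right) = 36$)
$O{\left(o \right)} = 7$ ($O{\left(o \right)} = \left(-5\right) \left(-2\right) - 3 = 10 - 3 = 7$)
$L O{\left(4 \right)} \left(-19\right) t{\left(7 \right)} = 36 \cdot 7 \left(-19\right) 7 = 252 \left(-19\right) 7 = \left(-4788\right) 7 = -33516$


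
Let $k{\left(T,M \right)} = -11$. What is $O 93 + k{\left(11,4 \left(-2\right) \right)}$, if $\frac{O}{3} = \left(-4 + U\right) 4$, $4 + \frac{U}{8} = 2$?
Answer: $-22331$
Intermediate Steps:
$U = -16$ ($U = -32 + 8 \cdot 2 = -32 + 16 = -16$)
$O = -240$ ($O = 3 \left(-4 - 16\right) 4 = 3 \left(\left(-20\right) 4\right) = 3 \left(-80\right) = -240$)
$O 93 + k{\left(11,4 \left(-2\right) \right)} = \left(-240\right) 93 - 11 = -22320 - 11 = -22331$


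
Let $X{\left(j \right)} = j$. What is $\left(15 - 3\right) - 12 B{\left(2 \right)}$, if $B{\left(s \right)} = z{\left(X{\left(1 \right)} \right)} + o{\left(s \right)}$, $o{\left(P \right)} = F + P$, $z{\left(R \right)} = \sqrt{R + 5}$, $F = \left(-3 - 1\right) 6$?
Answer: $276 - 12 \sqrt{6} \approx 246.61$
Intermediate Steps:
$F = -24$ ($F = \left(-4\right) 6 = -24$)
$z{\left(R \right)} = \sqrt{5 + R}$
$o{\left(P \right)} = -24 + P$
$B{\left(s \right)} = -24 + s + \sqrt{6}$ ($B{\left(s \right)} = \sqrt{5 + 1} + \left(-24 + s\right) = \sqrt{6} + \left(-24 + s\right) = -24 + s + \sqrt{6}$)
$\left(15 - 3\right) - 12 B{\left(2 \right)} = \left(15 - 3\right) - 12 \left(-24 + 2 + \sqrt{6}\right) = 12 - 12 \left(-22 + \sqrt{6}\right) = 12 + \left(264 - 12 \sqrt{6}\right) = 276 - 12 \sqrt{6}$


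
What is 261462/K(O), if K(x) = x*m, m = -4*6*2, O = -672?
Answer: 43577/5376 ≈ 8.1058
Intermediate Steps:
m = -48 (m = -24*2 = -48)
K(x) = -48*x (K(x) = x*(-48) = -48*x)
261462/K(O) = 261462/((-48*(-672))) = 261462/32256 = 261462*(1/32256) = 43577/5376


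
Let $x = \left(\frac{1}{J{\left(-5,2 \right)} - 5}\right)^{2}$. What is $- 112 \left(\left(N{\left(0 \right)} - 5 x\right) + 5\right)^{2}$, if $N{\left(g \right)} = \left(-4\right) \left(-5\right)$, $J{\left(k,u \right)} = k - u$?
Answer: $- \frac{90468175}{1296} \approx -69806.0$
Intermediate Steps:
$N{\left(g \right)} = 20$
$x = \frac{1}{144}$ ($x = \left(\frac{1}{\left(-5 - 2\right) - 5}\right)^{2} = \left(\frac{1}{-7 - 5}\right)^{2} = \left(\frac{1}{-12}\right)^{2} = \left(- \frac{1}{12}\right)^{2} = \frac{1}{144} \approx 0.0069444$)
$- 112 \left(\left(N{\left(0 \right)} - 5 x\right) + 5\right)^{2} = - 112 \left(\left(20 - \frac{5}{144}\right) + 5\right)^{2} = - 112 \left(\frac{2875}{144} + 5\right)^{2} = - 112 \left(\frac{3595}{144}\right)^{2} = \left(-112\right) \frac{12924025}{20736} = - \frac{90468175}{1296}$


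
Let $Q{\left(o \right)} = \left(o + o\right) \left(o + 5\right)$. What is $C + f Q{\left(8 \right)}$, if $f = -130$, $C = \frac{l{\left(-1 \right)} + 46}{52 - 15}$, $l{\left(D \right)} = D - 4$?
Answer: $- \frac{1000439}{37} \approx -27039.0$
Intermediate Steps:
$l{\left(D \right)} = -4 + D$ ($l{\left(D \right)} = D - 4 = -4 + D$)
$C = \frac{41}{37}$ ($C = \frac{\left(-4 - 1\right) + 46}{52 - 15} = \frac{-5 + 46}{37} = 41 \cdot \frac{1}{37} = \frac{41}{37} \approx 1.1081$)
$Q{\left(o \right)} = 2 o \left(5 + o\right)$
$C + f Q{\left(8 \right)} = \frac{41}{37} - 130 \cdot 2 \cdot 8 \left(5 + 8\right) = \frac{41}{37} - 130 \cdot 2 \cdot 8 \cdot 13 = \frac{41}{37} - 27040 = - \frac{1000439}{37}$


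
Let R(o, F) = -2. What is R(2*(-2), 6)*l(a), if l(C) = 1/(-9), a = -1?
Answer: 2/9 ≈ 0.22222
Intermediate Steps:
l(C) = -⅑
R(2*(-2), 6)*l(a) = -2*(-⅑) = 2/9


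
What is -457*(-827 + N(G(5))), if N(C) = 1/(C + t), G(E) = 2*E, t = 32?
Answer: 15872981/42 ≈ 3.7793e+5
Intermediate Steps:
N(C) = 1/(32 + C) (N(C) = 1/(C + 32) = 1/(32 + C))
-457*(-827 + N(G(5))) = -457*(-827 + 1/(32 + 2*5)) = -457*(-827 + 1/(32 + 10)) = -457*(-827 + 1/42) = -457*(-34733/42) = 15872981/42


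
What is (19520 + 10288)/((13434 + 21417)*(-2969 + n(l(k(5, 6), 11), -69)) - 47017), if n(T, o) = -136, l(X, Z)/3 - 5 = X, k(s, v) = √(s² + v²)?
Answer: -7452/27064843 ≈ -0.00027534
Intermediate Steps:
l(X, Z) = 15 + 3*X
(19520 + 10288)/((13434 + 21417)*(-2969 + n(l(k(5, 6), 11), -69)) - 47017) = (19520 + 10288)/((13434 + 21417)*(-2969 - 136) - 47017) = 29808/(34851*(-3105) - 47017) = 29808/(-108212355 - 47017) = 29808/(-108259372) = 29808*(-1/108259372) = -7452/27064843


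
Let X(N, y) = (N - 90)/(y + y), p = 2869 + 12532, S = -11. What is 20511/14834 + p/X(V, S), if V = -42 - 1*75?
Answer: 5030331325/3070638 ≈ 1638.2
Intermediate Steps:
p = 15401
V = -117 (V = -42 - 75 = -117)
X(N, y) = (-90 + N)/(2*y) (X(N, y) = (-90 + N)/((2*y)) = (-90 + N)*(1/(2*y)) = (-90 + N)/(2*y))
20511/14834 + p/X(V, S) = 20511/14834 + 15401/(((½)*(-90 - 117)/(-11))) = 20511*(1/14834) + 15401/(((½)*(-1/11)*(-207))) = 20511/14834 + 15401/(207/22) = 20511/14834 + 15401*(22/207) = 20511/14834 + 338822/207 = 5030331325/3070638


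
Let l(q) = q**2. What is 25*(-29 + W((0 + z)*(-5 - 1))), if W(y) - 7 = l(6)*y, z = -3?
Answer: 15650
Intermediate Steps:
W(y) = 7 + 36*y (W(y) = 7 + 6**2*y = 7 + 36*y)
25*(-29 + W((0 + z)*(-5 - 1))) = 25*(-29 + (7 + 36*((0 - 3)*(-5 - 1)))) = 25*(-29 + (7 + 36*(-3*(-6)))) = 25*(-29 + (7 + 36*18)) = 25*(-29 + (7 + 648)) = 25*(-29 + 655) = 25*626 = 15650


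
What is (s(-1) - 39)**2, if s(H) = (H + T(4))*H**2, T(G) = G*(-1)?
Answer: 1936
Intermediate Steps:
T(G) = -G
s(H) = H**2*(-4 + H) (s(H) = (H - 1*4)*H**2 = (H - 4)*H**2 = (-4 + H)*H**2 = H**2*(-4 + H))
(s(-1) - 39)**2 = ((-1)**2*(-4 - 1) - 39)**2 = (1*(-5) - 39)**2 = (-5 - 39)**2 = (-44)**2 = 1936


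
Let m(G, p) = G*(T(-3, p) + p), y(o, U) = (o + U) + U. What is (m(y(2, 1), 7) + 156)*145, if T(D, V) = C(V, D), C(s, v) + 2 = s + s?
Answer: 33640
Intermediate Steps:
C(s, v) = -2 + 2*s (C(s, v) = -2 + (s + s) = -2 + 2*s)
T(D, V) = -2 + 2*V
y(o, U) = o + 2*U (y(o, U) = (U + o) + U = o + 2*U)
m(G, p) = G*(-2 + 3*p) (m(G, p) = G*((-2 + 2*p) + p) = G*(-2 + 3*p))
(m(y(2, 1), 7) + 156)*145 = ((2 + 2*1)*(-2 + 3*7) + 156)*145 = ((2 + 2)*(-2 + 21) + 156)*145 = (4*19 + 156)*145 = (76 + 156)*145 = 232*145 = 33640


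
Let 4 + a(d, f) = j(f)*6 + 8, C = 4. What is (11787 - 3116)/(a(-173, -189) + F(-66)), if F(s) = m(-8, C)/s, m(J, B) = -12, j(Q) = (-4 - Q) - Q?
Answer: 95381/24730 ≈ 3.8569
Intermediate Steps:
j(Q) = -4 - 2*Q
F(s) = -12/s
a(d, f) = -20 - 12*f (a(d, f) = -4 + ((-4 - 2*f)*6 + 8) = -4 + ((-24 - 12*f) + 8) = -4 + (-16 - 12*f) = -20 - 12*f)
(11787 - 3116)/(a(-173, -189) + F(-66)) = (11787 - 3116)/((-20 - 12*(-189)) - 12/(-66)) = 8671/((-20 + 2268) - 12*(-1/66)) = 8671/(2248 + 2/11) = 8671/(24730/11) = 8671*(11/24730) = 95381/24730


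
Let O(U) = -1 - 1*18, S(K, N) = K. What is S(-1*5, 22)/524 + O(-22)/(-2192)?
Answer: -251/287152 ≈ -0.00087410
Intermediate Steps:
O(U) = -19 (O(U) = -1 - 18 = -19)
S(-1*5, 22)/524 + O(-22)/(-2192) = -1*5/524 - 19/(-2192) = -5*1/524 - 19*(-1/2192) = -5/524 + 19/2192 = -251/287152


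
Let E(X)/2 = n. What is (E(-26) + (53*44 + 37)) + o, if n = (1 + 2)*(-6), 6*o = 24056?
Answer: 19027/3 ≈ 6342.3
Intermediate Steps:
o = 12028/3 (o = (⅙)*24056 = 12028/3 ≈ 4009.3)
n = -18 (n = 3*(-6) = -18)
E(X) = -36 (E(X) = 2*(-18) = -36)
(E(-26) + (53*44 + 37)) + o = (-36 + (53*44 + 37)) + 12028/3 = (-36 + (2332 + 37)) + 12028/3 = (-36 + 2369) + 12028/3 = 2333 + 12028/3 = 19027/3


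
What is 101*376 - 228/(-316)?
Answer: 3000161/79 ≈ 37977.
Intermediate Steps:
101*376 - 228/(-316) = 37976 - 228*(-1/316) = 37976 + 57/79 = 3000161/79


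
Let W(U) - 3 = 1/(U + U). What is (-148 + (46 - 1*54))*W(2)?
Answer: -507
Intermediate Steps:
W(U) = 3 + 1/(2*U) (W(U) = 3 + 1/(U + U) = 3 + 1/(2*U))
(-148 + (46 - 1*54))*W(2) = (-148 + (46 - 1*54))*(3 + (1/2)/2) = (-148 + (46 - 54))*(3 + (1/2)*(1/2)) = (-148 - 8)*(3 + 1/4) = -156*13/4 = -507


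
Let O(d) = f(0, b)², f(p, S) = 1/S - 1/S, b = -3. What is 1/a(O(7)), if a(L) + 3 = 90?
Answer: 1/87 ≈ 0.011494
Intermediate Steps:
f(p, S) = 0 (f(p, S) = 1/S - 1/S = 0)
O(d) = 0 (O(d) = 0² = 0)
a(L) = 87 (a(L) = -3 + 90 = 87)
1/a(O(7)) = 1/87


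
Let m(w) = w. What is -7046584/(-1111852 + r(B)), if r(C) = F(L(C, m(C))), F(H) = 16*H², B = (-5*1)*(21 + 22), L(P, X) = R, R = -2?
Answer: 1761646/277947 ≈ 6.3381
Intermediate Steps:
L(P, X) = -2
B = -215 (B = -5*43 = -215)
r(C) = 64 (r(C) = 16*(-2)² = 16*4 = 64)
-7046584/(-1111852 + r(B)) = -7046584/(-1111852 + 64) = -7046584/(-1111788) = -7046584*(-1/1111788) = 1761646/277947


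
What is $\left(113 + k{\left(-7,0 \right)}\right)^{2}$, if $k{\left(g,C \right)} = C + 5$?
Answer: $13924$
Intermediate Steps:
$k{\left(g,C \right)} = 5 + C$
$\left(113 + k{\left(-7,0 \right)}\right)^{2} = \left(113 + \left(5 + 0\right)\right)^{2} = \left(113 + 5\right)^{2} = 118^{2} = 13924$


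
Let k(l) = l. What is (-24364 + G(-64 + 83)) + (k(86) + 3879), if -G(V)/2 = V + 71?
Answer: -20579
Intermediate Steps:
G(V) = -142 - 2*V (G(V) = -2*(V + 71) = -2*(71 + V) = -142 - 2*V)
(-24364 + G(-64 + 83)) + (k(86) + 3879) = (-24364 + (-142 - 2*(-64 + 83))) + (86 + 3879) = (-24364 + (-142 - 2*19)) + 3965 = (-24364 + (-142 - 38)) + 3965 = (-24364 - 180) + 3965 = -24544 + 3965 = -20579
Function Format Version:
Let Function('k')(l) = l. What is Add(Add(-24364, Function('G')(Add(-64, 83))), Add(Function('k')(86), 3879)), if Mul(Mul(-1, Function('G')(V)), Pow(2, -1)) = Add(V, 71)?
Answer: -20579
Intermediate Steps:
Function('G')(V) = Add(-142, Mul(-2, V)) (Function('G')(V) = Mul(-2, Add(V, 71)) = Mul(-2, Add(71, V)) = Add(-142, Mul(-2, V)))
Add(Add(-24364, Function('G')(Add(-64, 83))), Add(Function('k')(86), 3879)) = Add(Add(-24364, Add(-142, Mul(-2, Add(-64, 83)))), Add(86, 3879)) = Add(Add(-24364, Add(-142, Mul(-2, 19))), 3965) = Add(Add(-24364, Add(-142, -38)), 3965) = Add(Add(-24364, -180), 3965) = Add(-24544, 3965) = -20579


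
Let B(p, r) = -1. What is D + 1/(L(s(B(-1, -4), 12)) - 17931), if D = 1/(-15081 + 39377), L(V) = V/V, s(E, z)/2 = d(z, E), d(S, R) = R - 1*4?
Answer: -3183/217813640 ≈ -1.4613e-5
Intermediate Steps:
d(S, R) = -4 + R (d(S, R) = R - 4 = -4 + R)
s(E, z) = -8 + 2*E (s(E, z) = 2*(-4 + E) = -8 + 2*E)
L(V) = 1
D = 1/24296 ≈ 4.1159e-5
D + 1/(L(s(B(-1, -4), 12)) - 17931) = 1/24296 + 1/(1 - 17931) = 1/24296 + 1/(-17930) = 1/24296 - 1/17930 = -3183/217813640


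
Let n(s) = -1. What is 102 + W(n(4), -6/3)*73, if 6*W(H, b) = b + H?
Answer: 131/2 ≈ 65.500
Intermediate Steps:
W(H, b) = H/6 + b/6 (W(H, b) = (b + H)/6 = (H + b)/6 = H/6 + b/6)
102 + W(n(4), -6/3)*73 = 102 + ((⅙)*(-1) + (-6/3)/6)*73 = 102 + (-⅙ + (-6*⅓)/6)*73 = 102 + (-⅙ + (⅙)*(-2))*73 = 102 + (-⅙ - ⅓)*73 = 102 - ½*73 = 102 - 73/2 = 131/2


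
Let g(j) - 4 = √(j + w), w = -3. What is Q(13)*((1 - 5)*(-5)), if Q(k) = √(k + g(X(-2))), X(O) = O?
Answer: 20*√(17 + I*√5) ≈ 82.64 + 5.4116*I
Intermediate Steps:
g(j) = 4 + √(-3 + j) (g(j) = 4 + √(j - 3) = 4 + √(-3 + j))
Q(k) = √(4 + k + I*√5) (Q(k) = √(k + (4 + √(-3 - 2))) = √(k + (4 + √(-5))) = √(k + (4 + I*√5)) = √(4 + k + I*√5))
Q(13)*((1 - 5)*(-5)) = √(4 + 13 + I*√5)*((1 - 5)*(-5)) = √(17 + I*√5)*(-4*(-5)) = √(17 + I*√5)*20 = 20*√(17 + I*√5)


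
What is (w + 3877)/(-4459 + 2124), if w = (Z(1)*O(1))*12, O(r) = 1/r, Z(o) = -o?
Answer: -773/467 ≈ -1.6552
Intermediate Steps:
w = -12 (w = (-1*1/1)*12 = -1*1*12 = -1*12 = -12)
(w + 3877)/(-4459 + 2124) = (-12 + 3877)/(-4459 + 2124) = 3865/(-2335) = 3865*(-1/2335) = -773/467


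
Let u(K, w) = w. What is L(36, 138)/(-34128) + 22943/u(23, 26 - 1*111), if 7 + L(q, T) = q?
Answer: -783001169/2900880 ≈ -269.92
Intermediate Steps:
L(q, T) = -7 + q
L(36, 138)/(-34128) + 22943/u(23, 26 - 1*111) = (-7 + 36)/(-34128) + 22943/(26 - 1*111) = 29*(-1/34128) + 22943/(26 - 111) = -29/34128 + 22943/(-85) = -29/34128 + 22943*(-1/85) = -29/34128 - 22943/85 = -783001169/2900880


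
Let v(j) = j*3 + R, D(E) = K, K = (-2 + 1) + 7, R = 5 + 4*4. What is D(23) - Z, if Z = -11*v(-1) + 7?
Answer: 197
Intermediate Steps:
R = 21 (R = 5 + 16 = 21)
K = 6 (K = -1 + 7 = 6)
D(E) = 6
v(j) = 21 + 3*j (v(j) = j*3 + 21 = 3*j + 21 = 21 + 3*j)
Z = -191 (Z = -11*(21 + 3*(-1)) + 7 = -11*(21 - 3) + 7 = -11*18 + 7 = -198 + 7 = -191)
D(23) - Z = 6 - 1*(-191) = 6 + 191 = 197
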